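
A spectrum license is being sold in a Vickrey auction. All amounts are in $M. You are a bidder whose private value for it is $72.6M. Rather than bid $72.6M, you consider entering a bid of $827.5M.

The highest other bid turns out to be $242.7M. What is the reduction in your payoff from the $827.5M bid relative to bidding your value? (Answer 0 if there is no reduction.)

$170.1M

Bidding your value $72.6M: you lose (since $72.6M < $242.7M). Payoff $0M.
Bidding $827.5M: you win and pay $242.7M. Payoff $72.6M − $242.7M = −$170.1M.
The competing bid $242.7M lies between your value and your inflated bid, so overbidding wins an item priced above your value.
Loss from deviating = $0M − (−$170.1M) = $170.1M.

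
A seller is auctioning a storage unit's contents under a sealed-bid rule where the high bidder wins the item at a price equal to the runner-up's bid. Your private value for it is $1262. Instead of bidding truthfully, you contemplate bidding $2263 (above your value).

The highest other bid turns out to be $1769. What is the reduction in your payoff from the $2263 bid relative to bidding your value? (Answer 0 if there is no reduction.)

$507

Bidding your value $1262: you lose (since $1262 < $1769). Payoff $0.
Bidding $2263: you win and pay $1769. Payoff $1262 − $1769 = −$507.
The competing bid $1769 lies between your value and your inflated bid, so overbidding wins an item priced above your value.
Loss from deviating = $0 − (−$507) = $507.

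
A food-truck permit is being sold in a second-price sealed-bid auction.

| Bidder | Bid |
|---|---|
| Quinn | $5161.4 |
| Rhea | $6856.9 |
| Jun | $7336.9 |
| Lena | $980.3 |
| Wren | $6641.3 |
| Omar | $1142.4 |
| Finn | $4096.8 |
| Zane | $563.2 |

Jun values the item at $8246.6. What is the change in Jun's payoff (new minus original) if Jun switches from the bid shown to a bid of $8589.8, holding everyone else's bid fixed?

$0

The highest bid among the other bidders is $6856.9; Jun's bid doesn't change that.
Original bid $7336.9: Jun is highest, pays the top rival bid $6856.9; payoff $8246.6 − $6856.9 = $1389.7.
Alternative bid $8589.8: Jun is highest, pays the top rival bid $6856.9; payoff $8246.6 − $6856.9 = $1389.7.
Change in payoff = $1389.7 − ($1389.7) = $0.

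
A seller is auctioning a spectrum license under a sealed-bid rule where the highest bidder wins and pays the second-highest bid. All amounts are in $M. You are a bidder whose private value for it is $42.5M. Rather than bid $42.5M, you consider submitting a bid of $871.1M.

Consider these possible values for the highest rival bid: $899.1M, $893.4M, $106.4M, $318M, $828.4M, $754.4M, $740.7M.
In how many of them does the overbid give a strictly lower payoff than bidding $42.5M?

The deviation hurts exactly when the highest competing bid lies strictly between $42.5M and $871.1M — overbidding then wins at a price above your value.
$899.1M: above both → same outcome either way.
$893.4M: above both → same outcome either way.
$106.4M: inside the interval → strictly worse (loss $63.9M).
$318M: inside the interval → strictly worse (loss $275.5M).
$828.4M: inside the interval → strictly worse (loss $785.9M).
$754.4M: inside the interval → strictly worse (loss $711.9M).
$740.7M: inside the interval → strictly worse (loss $698.2M).
Count: 5.

5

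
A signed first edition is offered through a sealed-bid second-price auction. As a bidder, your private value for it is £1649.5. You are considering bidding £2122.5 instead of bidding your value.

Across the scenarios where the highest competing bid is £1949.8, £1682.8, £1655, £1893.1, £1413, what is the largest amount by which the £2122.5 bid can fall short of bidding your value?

£1949.8: truthful gives £0, deviation gives −£300.3 → loss £300.3.
£1682.8: truthful gives £0, deviation gives −£33.3 → loss £33.3.
£1655: truthful gives £0, deviation gives −£5.5 → loss £5.5.
£1893.1: truthful gives £0, deviation gives −£243.6 → loss £243.6.
£1413: same outcome either way → loss £0.
Maximum loss: £300.3.

£300.3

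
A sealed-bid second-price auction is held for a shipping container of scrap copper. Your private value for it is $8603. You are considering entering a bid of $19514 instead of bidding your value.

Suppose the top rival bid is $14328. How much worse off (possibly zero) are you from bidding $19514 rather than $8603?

$5725

Bidding your value $8603: you lose (since $8603 < $14328). Payoff $0.
Bidding $19514: you win and pay $14328. Payoff $8603 − $14328 = −$5725.
The competing bid $14328 lies between your value and your inflated bid, so overbidding wins an item priced above your value.
Loss from deviating = $0 − (−$5725) = $5725.
Truthful bidding weakly dominates here: raising your bid can only win items priced above your value, and lowering it can only forfeit items priced below.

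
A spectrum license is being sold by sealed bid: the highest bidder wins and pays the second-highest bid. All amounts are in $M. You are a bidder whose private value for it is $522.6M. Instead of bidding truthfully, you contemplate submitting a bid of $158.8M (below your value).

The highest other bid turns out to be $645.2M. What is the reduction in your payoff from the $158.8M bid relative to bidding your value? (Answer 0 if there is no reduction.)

$0M

Bidding your value $522.6M: you lose (since $522.6M < $645.2M). Payoff $0M.
Bidding $158.8M: you lose. Payoff $0M.
Difference = $0M − $0M = $0M; both bids lead to the same outcome because the competing bid is above both your value and your alternative bid.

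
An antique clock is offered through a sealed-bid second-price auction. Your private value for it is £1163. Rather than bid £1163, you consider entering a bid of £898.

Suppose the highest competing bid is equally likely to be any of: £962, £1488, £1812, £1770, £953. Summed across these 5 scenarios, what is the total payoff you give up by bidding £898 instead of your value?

£411

The deviation costs you only when the competing bid falls strictly between £898 and £1163; elsewhere both bids give the same outcome.
£962: truthful payoff £201, deviation payoff £0 → loss £201.
£1488: outcomes coincide → loss £0.
£1812: outcomes coincide → loss £0.
£1770: outcomes coincide → loss £0.
£953: truthful payoff £210, deviation payoff £0 → loss £210.
Total loss = £201 + £210 = £411.
Because the price is fixed by the runner-up's bid, deviating from your value can only change a good outcome into a bad one — never the reverse.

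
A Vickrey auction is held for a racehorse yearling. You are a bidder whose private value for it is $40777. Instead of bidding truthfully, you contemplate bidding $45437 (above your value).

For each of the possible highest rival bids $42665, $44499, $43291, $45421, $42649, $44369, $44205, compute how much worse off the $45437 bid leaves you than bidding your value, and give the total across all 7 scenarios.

The deviation costs you only when the competing bid falls strictly between $40777 and $45437; elsewhere both bids give the same outcome.
$42665: truthful payoff $0, deviation payoff −$1888 → loss $1888.
$44499: truthful payoff $0, deviation payoff −$3722 → loss $3722.
$43291: truthful payoff $0, deviation payoff −$2514 → loss $2514.
$45421: truthful payoff $0, deviation payoff −$4644 → loss $4644.
$42649: truthful payoff $0, deviation payoff −$1872 → loss $1872.
$44369: truthful payoff $0, deviation payoff −$3592 → loss $3592.
$44205: truthful payoff $0, deviation payoff −$3428 → loss $3428.
Total loss = $1888 + $3722 + $2514 + $4644 + $1872 + $3592 + $3428 = $21660.

$21660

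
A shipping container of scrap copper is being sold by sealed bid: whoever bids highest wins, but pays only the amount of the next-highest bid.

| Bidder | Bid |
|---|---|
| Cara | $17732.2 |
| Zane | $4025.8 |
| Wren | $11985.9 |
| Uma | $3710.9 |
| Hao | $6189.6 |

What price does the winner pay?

$11985.9

Highest bid: Cara at $17732.2, so Cara wins.
Second-highest bid: Wren at $11985.9 — that is the price the winner pays.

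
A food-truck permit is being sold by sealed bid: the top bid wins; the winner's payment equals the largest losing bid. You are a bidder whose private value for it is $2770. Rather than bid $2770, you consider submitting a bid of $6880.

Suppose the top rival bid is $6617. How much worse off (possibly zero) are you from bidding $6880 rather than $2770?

Bidding your value $2770: you lose (since $2770 < $6617). Payoff $0.
Bidding $6880: you win and pay $6617. Payoff $2770 − $6617 = −$3847.
The competing bid $6617 lies between your value and your inflated bid, so overbidding wins an item priced above your value.
Loss from deviating = $0 − (−$3847) = $3847.

$3847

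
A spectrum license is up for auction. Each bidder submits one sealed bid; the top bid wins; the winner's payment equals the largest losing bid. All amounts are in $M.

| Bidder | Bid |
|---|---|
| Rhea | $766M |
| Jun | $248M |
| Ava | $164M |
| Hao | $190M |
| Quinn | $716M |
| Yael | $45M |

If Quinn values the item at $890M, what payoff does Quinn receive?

Highest bid: Rhea at $766M, so Rhea wins.
Second-highest bid: Quinn at $716M — that is the price the winner pays.
Quinn did not win, so Quinn pays nothing and receives nothing: payoff $0M.

$0M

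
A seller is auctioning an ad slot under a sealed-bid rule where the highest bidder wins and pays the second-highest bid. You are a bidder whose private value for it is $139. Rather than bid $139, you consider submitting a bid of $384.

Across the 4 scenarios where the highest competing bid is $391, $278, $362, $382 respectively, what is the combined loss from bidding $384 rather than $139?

The deviation costs you only when the competing bid falls strictly between $139 and $384; elsewhere both bids give the same outcome.
$391: outcomes coincide → loss $0.
$278: truthful payoff $0, deviation payoff −$139 → loss $139.
$362: truthful payoff $0, deviation payoff −$223 → loss $223.
$382: truthful payoff $0, deviation payoff −$243 → loss $243.
Total loss = $139 + $223 + $243 = $605.

$605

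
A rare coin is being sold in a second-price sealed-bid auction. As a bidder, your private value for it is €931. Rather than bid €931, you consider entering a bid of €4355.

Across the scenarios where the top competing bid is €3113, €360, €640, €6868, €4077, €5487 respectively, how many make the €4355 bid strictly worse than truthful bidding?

The deviation hurts exactly when the highest competing bid lies strictly between €931 and €4355 — overbidding then wins at a price above your value.
€3113: inside the interval → strictly worse (loss €2182).
€360: below both → same outcome either way.
€640: below both → same outcome either way.
€6868: above both → same outcome either way.
€4077: inside the interval → strictly worse (loss €3146).
€5487: above both → same outcome either way.
Count: 2.

2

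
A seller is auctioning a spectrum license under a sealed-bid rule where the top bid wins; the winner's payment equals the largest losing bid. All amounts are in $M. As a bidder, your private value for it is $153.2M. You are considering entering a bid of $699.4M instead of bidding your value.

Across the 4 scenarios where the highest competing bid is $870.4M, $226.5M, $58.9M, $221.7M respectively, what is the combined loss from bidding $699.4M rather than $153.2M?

$141.8M

The deviation costs you only when the competing bid falls strictly between $153.2M and $699.4M; elsewhere both bids give the same outcome.
$870.4M: outcomes coincide → loss $0M.
$226.5M: truthful payoff $0M, deviation payoff −$73.3M → loss $73.3M.
$58.9M: outcomes coincide → loss $0M.
$221.7M: truthful payoff $0M, deviation payoff −$68.5M → loss $68.5M.
Total loss = $73.3M + $68.5M = $141.8M.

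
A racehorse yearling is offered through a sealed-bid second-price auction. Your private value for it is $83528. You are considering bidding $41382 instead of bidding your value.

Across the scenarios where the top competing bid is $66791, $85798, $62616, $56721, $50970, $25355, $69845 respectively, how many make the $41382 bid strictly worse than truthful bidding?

5

The deviation hurts exactly when the highest competing bid lies strictly between $41382 and $83528 — underbidding then forfeits a profitable win.
$66791: inside the interval → strictly worse (loss $16737).
$85798: above both → same outcome either way.
$62616: inside the interval → strictly worse (loss $20912).
$56721: inside the interval → strictly worse (loss $26807).
$50970: inside the interval → strictly worse (loss $32558).
$25355: below both → same outcome either way.
$69845: inside the interval → strictly worse (loss $13683).
Count: 5.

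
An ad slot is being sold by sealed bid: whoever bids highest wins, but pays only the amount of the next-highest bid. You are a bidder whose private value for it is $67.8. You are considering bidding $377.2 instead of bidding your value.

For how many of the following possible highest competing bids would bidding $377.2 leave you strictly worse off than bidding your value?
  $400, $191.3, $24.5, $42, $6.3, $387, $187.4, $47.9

The deviation hurts exactly when the highest competing bid lies strictly between $67.8 and $377.2 — overbidding then wins at a price above your value.
$400: above both → same outcome either way.
$191.3: inside the interval → strictly worse (loss $123.5).
$24.5: below both → same outcome either way.
$42: below both → same outcome either way.
$6.3: below both → same outcome either way.
$387: above both → same outcome either way.
$187.4: inside the interval → strictly worse (loss $119.6).
$47.9: below both → same outcome either way.
Count: 2.

2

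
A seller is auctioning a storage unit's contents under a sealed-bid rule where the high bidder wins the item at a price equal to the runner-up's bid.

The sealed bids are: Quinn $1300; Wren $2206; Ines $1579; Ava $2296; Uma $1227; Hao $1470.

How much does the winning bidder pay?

$2206

Highest bid: Ava at $2296, so Ava wins.
Second-highest bid: Wren at $2206 — that is the price the winner pays.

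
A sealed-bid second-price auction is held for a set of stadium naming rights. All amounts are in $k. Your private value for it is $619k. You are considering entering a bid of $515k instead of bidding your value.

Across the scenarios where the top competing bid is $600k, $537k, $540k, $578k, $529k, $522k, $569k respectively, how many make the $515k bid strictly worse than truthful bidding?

The deviation hurts exactly when the highest competing bid lies strictly between $515k and $619k — underbidding then forfeits a profitable win.
$600k: inside the interval → strictly worse (loss $19k).
$537k: inside the interval → strictly worse (loss $82k).
$540k: inside the interval → strictly worse (loss $79k).
$578k: inside the interval → strictly worse (loss $41k).
$529k: inside the interval → strictly worse (loss $90k).
$522k: inside the interval → strictly worse (loss $97k).
$569k: inside the interval → strictly worse (loss $50k).
Count: 7.

7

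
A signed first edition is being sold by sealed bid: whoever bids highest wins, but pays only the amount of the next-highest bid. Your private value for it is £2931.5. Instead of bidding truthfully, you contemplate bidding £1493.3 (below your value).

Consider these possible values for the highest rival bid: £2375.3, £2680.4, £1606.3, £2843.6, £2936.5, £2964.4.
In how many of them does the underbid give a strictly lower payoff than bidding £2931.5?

4

The deviation hurts exactly when the highest competing bid lies strictly between £1493.3 and £2931.5 — underbidding then forfeits a profitable win.
£2375.3: inside the interval → strictly worse (loss £556.2).
£2680.4: inside the interval → strictly worse (loss £251.1).
£1606.3: inside the interval → strictly worse (loss £1325.2).
£2843.6: inside the interval → strictly worse (loss £87.9).
£2936.5: above both → same outcome either way.
£2964.4: above both → same outcome either way.
Count: 4.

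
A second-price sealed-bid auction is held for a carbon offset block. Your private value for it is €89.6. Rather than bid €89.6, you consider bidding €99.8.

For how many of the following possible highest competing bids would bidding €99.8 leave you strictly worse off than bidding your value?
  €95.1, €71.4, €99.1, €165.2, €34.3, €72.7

2

The deviation hurts exactly when the highest competing bid lies strictly between €89.6 and €99.8 — overbidding then wins at a price above your value.
€95.1: inside the interval → strictly worse (loss €5.5).
€71.4: below both → same outcome either way.
€99.1: inside the interval → strictly worse (loss €9.5).
€165.2: above both → same outcome either way.
€34.3: below both → same outcome either way.
€72.7: below both → same outcome either way.
Count: 2.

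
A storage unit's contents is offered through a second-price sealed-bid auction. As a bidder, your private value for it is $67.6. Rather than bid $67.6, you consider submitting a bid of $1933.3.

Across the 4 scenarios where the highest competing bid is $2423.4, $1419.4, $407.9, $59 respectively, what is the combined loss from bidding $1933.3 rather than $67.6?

$1692.1

The deviation costs you only when the competing bid falls strictly between $67.6 and $1933.3; elsewhere both bids give the same outcome.
$2423.4: outcomes coincide → loss $0.
$1419.4: truthful payoff $0, deviation payoff −$1351.8 → loss $1351.8.
$407.9: truthful payoff $0, deviation payoff −$340.3 → loss $340.3.
$59: outcomes coincide → loss $0.
Total loss = $1351.8 + $340.3 = $1692.1.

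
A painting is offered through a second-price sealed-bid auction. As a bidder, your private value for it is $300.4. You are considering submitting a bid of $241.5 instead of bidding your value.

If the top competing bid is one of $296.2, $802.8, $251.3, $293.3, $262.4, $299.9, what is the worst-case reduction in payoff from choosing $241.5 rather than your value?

$49.1

$296.2: truthful gives $4.2, deviation gives $0 → loss $4.2.
$802.8: same outcome either way → loss $0.
$251.3: truthful gives $49.1, deviation gives $0 → loss $49.1.
$293.3: truthful gives $7.1, deviation gives $0 → loss $7.1.
$262.4: truthful gives $38, deviation gives $0 → loss $38.
$299.9: truthful gives $0.5, deviation gives $0 → loss $0.5.
Maximum loss: $49.1.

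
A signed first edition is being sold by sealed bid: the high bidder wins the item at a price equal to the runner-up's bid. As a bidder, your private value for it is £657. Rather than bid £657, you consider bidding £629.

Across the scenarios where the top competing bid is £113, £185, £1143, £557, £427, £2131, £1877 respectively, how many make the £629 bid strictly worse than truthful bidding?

0

The deviation hurts exactly when the highest competing bid lies strictly between £629 and £657 — underbidding then forfeits a profitable win.
£113: below both → same outcome either way.
£185: below both → same outcome either way.
£1143: above both → same outcome either way.
£557: below both → same outcome either way.
£427: below both → same outcome either way.
£2131: above both → same outcome either way.
£1877: above both → same outcome either way.
Count: 0.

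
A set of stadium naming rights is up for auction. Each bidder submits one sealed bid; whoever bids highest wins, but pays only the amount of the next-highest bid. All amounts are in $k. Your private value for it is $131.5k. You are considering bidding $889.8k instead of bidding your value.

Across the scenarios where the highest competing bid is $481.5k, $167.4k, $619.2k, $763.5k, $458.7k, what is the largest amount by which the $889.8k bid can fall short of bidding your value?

$481.5k: truthful gives $0k, deviation gives −$350k → loss $350k.
$167.4k: truthful gives $0k, deviation gives −$35.9k → loss $35.9k.
$619.2k: truthful gives $0k, deviation gives −$487.7k → loss $487.7k.
$763.5k: truthful gives $0k, deviation gives −$632k → loss $632k.
$458.7k: truthful gives $0k, deviation gives −$327.2k → loss $327.2k.
Maximum loss: $632k.

$632k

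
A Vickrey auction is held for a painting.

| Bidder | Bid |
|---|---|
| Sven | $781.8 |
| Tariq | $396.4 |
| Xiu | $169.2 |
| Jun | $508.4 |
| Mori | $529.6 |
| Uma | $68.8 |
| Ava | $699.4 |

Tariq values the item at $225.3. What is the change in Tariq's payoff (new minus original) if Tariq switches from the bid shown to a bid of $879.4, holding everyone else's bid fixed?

The highest bid among the other bidders is $781.8; Tariq's bid doesn't change that.
Original bid $396.4: Tariq is not highest (top rival bid is $781.8); payoff $0.
Alternative bid $879.4: Tariq is highest, pays the top rival bid $781.8; payoff $225.3 − $781.8 = −$556.5.
Change in payoff = −$556.5 − ($0) = −$556.5.

−$556.5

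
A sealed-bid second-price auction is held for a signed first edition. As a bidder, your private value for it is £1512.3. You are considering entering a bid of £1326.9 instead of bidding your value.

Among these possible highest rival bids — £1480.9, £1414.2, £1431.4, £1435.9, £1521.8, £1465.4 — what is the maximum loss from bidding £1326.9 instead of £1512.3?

£1480.9: truthful gives £31.4, deviation gives £0 → loss £31.4.
£1414.2: truthful gives £98.1, deviation gives £0 → loss £98.1.
£1431.4: truthful gives £80.9, deviation gives £0 → loss £80.9.
£1435.9: truthful gives £76.4, deviation gives £0 → loss £76.4.
£1521.8: same outcome either way → loss £0.
£1465.4: truthful gives £46.9, deviation gives £0 → loss £46.9.
Maximum loss: £98.1.

£98.1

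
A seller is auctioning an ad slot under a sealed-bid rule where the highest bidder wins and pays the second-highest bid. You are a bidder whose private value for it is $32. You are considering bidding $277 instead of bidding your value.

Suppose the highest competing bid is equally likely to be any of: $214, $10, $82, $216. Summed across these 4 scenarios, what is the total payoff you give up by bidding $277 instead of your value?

$416

The deviation costs you only when the competing bid falls strictly between $32 and $277; elsewhere both bids give the same outcome.
$214: truthful payoff $0, deviation payoff −$182 → loss $182.
$10: outcomes coincide → loss $0.
$82: truthful payoff $0, deviation payoff −$50 → loss $50.
$216: truthful payoff $0, deviation payoff −$184 → loss $184.
Total loss = $182 + $50 + $184 = $416.
Truthful bidding weakly dominates here: raising your bid can only win items priced above your value, and lowering it can only forfeit items priced below.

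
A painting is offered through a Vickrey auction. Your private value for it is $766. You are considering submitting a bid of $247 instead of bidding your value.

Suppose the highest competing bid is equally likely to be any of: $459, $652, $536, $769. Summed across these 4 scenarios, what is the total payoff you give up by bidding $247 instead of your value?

The deviation costs you only when the competing bid falls strictly between $247 and $766; elsewhere both bids give the same outcome.
$459: truthful payoff $307, deviation payoff $0 → loss $307.
$652: truthful payoff $114, deviation payoff $0 → loss $114.
$536: truthful payoff $230, deviation payoff $0 → loss $230.
$769: outcomes coincide → loss $0.
Total loss = $307 + $114 + $230 = $651.

$651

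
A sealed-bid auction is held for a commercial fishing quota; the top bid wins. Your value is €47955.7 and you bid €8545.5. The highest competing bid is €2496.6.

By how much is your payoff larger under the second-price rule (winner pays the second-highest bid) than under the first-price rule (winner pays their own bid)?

€6048.9

You have the highest bid, so you win under either rule.
Second-price: pay €2496.6 → payoff €45459.1.
First-price: pay your own bid €8545.5 → payoff €39410.2.
Difference = €45459.1 − (€39410.2) = €6048.9.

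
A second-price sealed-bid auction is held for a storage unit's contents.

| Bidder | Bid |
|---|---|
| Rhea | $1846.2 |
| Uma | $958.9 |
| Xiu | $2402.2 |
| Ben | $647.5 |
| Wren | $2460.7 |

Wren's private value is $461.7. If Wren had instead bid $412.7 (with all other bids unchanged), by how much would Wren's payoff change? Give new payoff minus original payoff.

$1940.5

The highest bid among the other bidders is $2402.2; Wren's bid doesn't change that.
Original bid $2460.7: Wren is highest, pays the top rival bid $2402.2; payoff $461.7 − $2402.2 = −$1940.5.
Alternative bid $412.7: Wren is not highest (top rival bid is $2402.2); payoff $0.
Change in payoff = $0 − (−$1940.5) = $1940.5.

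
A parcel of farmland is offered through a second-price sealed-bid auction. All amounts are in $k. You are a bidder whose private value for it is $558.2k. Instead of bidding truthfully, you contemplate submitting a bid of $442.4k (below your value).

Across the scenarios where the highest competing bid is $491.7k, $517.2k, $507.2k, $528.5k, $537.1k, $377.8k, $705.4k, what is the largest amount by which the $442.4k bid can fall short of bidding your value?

$491.7k: truthful gives $66.5k, deviation gives $0k → loss $66.5k.
$517.2k: truthful gives $41k, deviation gives $0k → loss $41k.
$507.2k: truthful gives $51k, deviation gives $0k → loss $51k.
$528.5k: truthful gives $29.7k, deviation gives $0k → loss $29.7k.
$537.1k: truthful gives $21.1k, deviation gives $0k → loss $21.1k.
$377.8k: same outcome either way → loss $0k.
$705.4k: same outcome either way → loss $0k.
Maximum loss: $66.5k.

$66.5k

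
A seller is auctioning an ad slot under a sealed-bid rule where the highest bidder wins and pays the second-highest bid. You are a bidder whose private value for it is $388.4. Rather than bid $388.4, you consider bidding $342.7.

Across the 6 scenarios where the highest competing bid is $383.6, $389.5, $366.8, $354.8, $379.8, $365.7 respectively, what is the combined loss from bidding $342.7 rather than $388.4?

$91.3

The deviation costs you only when the competing bid falls strictly between $342.7 and $388.4; elsewhere both bids give the same outcome.
$383.6: truthful payoff $4.8, deviation payoff $0 → loss $4.8.
$389.5: outcomes coincide → loss $0.
$366.8: truthful payoff $21.6, deviation payoff $0 → loss $21.6.
$354.8: truthful payoff $33.6, deviation payoff $0 → loss $33.6.
$379.8: truthful payoff $8.6, deviation payoff $0 → loss $8.6.
$365.7: truthful payoff $22.7, deviation payoff $0 → loss $22.7.
Total loss = $4.8 + $21.6 + $33.6 + $8.6 + $22.7 = $91.3.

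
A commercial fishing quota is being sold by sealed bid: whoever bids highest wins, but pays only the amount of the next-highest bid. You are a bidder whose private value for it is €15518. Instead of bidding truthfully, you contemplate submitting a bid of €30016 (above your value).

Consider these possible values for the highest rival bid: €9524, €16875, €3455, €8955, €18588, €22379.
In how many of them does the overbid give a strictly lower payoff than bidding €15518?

The deviation hurts exactly when the highest competing bid lies strictly between €15518 and €30016 — overbidding then wins at a price above your value.
€9524: below both → same outcome either way.
€16875: inside the interval → strictly worse (loss €1357).
€3455: below both → same outcome either way.
€8955: below both → same outcome either way.
€18588: inside the interval → strictly worse (loss €3070).
€22379: inside the interval → strictly worse (loss €6861).
Count: 3.

3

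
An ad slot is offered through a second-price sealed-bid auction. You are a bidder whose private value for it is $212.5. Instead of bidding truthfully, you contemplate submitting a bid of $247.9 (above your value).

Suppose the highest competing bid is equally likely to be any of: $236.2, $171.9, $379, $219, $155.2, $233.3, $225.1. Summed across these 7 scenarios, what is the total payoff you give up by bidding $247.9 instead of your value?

$63.6

The deviation costs you only when the competing bid falls strictly between $212.5 and $247.9; elsewhere both bids give the same outcome.
$236.2: truthful payoff $0, deviation payoff −$23.7 → loss $23.7.
$171.9: outcomes coincide → loss $0.
$379: outcomes coincide → loss $0.
$219: truthful payoff $0, deviation payoff −$6.5 → loss $6.5.
$155.2: outcomes coincide → loss $0.
$233.3: truthful payoff $0, deviation payoff −$20.8 → loss $20.8.
$225.1: truthful payoff $0, deviation payoff −$12.6 → loss $12.6.
Total loss = $23.7 + $6.5 + $20.8 + $12.6 = $63.6.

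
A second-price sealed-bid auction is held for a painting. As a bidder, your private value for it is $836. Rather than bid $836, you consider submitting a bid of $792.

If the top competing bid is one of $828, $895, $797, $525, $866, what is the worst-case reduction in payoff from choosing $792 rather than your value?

$39

$828: truthful gives $8, deviation gives $0 → loss $8.
$895: same outcome either way → loss $0.
$797: truthful gives $39, deviation gives $0 → loss $39.
$525: same outcome either way → loss $0.
$866: same outcome either way → loss $0.
Maximum loss: $39.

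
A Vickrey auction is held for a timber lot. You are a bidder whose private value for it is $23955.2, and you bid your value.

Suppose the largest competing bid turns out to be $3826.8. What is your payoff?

$20128.4

Your bid $23955.2 exceeds the highest competing bid $3826.8, so you win.
In a second-price auction the winner pays the second-highest bid, $3826.8.
Payoff = value − price = $23955.2 − $3826.8 = $20128.4.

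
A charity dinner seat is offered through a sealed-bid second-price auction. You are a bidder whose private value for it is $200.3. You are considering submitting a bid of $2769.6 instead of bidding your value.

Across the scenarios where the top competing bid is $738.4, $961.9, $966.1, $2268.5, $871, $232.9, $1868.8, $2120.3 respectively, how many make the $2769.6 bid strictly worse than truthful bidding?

The deviation hurts exactly when the highest competing bid lies strictly between $200.3 and $2769.6 — overbidding then wins at a price above your value.
$738.4: inside the interval → strictly worse (loss $538.1).
$961.9: inside the interval → strictly worse (loss $761.6).
$966.1: inside the interval → strictly worse (loss $765.8).
$2268.5: inside the interval → strictly worse (loss $2068.2).
$871: inside the interval → strictly worse (loss $670.7).
$232.9: inside the interval → strictly worse (loss $32.6).
$1868.8: inside the interval → strictly worse (loss $1668.5).
$2120.3: inside the interval → strictly worse (loss $1920).
Count: 8.

8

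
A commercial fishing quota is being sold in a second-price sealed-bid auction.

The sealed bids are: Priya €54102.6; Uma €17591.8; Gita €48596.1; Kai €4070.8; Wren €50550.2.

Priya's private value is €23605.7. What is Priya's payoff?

−€26944.5

Highest bid: Priya at €54102.6, so Priya wins.
Second-highest bid: Wren at €50550.2 — that is the price the winner pays.
Priya's payoff = value − price = €23605.7 − €50550.2 = −€26944.5.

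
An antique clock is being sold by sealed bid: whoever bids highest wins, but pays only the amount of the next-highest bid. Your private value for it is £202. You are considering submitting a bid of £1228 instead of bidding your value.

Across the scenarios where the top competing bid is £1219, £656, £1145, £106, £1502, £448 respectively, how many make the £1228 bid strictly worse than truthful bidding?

The deviation hurts exactly when the highest competing bid lies strictly between £202 and £1228 — overbidding then wins at a price above your value.
£1219: inside the interval → strictly worse (loss £1017).
£656: inside the interval → strictly worse (loss £454).
£1145: inside the interval → strictly worse (loss £943).
£106: below both → same outcome either way.
£1502: above both → same outcome either way.
£448: inside the interval → strictly worse (loss £246).
Count: 4.

4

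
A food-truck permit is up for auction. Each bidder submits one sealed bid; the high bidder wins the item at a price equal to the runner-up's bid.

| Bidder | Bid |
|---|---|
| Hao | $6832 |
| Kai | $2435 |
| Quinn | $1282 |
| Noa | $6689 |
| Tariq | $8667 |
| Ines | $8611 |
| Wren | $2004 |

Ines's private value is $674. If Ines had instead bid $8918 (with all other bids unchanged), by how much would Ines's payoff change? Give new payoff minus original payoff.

−$7993

The highest bid among the other bidders is $8667; Ines's bid doesn't change that.
Original bid $8611: Ines is not highest (top rival bid is $8667); payoff $0.
Alternative bid $8918: Ines is highest, pays the top rival bid $8667; payoff $674 − $8667 = −$7993.
Change in payoff = −$7993 − ($0) = −$7993.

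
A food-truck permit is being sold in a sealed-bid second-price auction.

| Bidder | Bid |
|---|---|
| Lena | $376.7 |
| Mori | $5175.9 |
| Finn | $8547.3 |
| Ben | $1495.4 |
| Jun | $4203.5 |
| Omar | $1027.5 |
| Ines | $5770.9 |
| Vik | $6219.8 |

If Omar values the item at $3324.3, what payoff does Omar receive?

$0

Highest bid: Finn at $8547.3, so Finn wins.
Second-highest bid: Vik at $6219.8 — that is the price the winner pays.
Omar did not win, so Omar pays nothing and receives nothing: payoff $0.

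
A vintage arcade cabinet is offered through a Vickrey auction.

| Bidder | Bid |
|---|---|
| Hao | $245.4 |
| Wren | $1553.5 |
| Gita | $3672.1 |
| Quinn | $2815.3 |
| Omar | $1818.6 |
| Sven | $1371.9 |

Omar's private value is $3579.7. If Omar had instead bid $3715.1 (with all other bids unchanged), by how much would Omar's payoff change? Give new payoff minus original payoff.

The highest bid among the other bidders is $3672.1; Omar's bid doesn't change that.
Original bid $1818.6: Omar is not highest (top rival bid is $3672.1); payoff $0.
Alternative bid $3715.1: Omar is highest, pays the top rival bid $3672.1; payoff $3579.7 − $3672.1 = −$92.4.
Change in payoff = −$92.4 − ($0) = −$92.4.

−$92.4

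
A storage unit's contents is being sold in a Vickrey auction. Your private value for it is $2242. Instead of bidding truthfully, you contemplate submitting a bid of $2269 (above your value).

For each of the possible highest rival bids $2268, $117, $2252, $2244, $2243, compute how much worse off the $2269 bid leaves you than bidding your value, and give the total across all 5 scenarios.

The deviation costs you only when the competing bid falls strictly between $2242 and $2269; elsewhere both bids give the same outcome.
$2268: truthful payoff $0, deviation payoff −$26 → loss $26.
$117: outcomes coincide → loss $0.
$2252: truthful payoff $0, deviation payoff −$10 → loss $10.
$2244: truthful payoff $0, deviation payoff −$2 → loss $2.
$2243: truthful payoff $0, deviation payoff −$1 → loss $1.
Total loss = $26 + $10 + $2 + $1 = $39.

$39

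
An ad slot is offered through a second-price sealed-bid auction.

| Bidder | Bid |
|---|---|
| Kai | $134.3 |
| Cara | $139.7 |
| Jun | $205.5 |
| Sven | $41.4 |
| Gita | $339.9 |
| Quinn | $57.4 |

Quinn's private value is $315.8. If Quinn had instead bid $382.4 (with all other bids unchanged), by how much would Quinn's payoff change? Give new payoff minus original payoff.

The highest bid among the other bidders is $339.9; Quinn's bid doesn't change that.
Original bid $57.4: Quinn is not highest (top rival bid is $339.9); payoff $0.
Alternative bid $382.4: Quinn is highest, pays the top rival bid $339.9; payoff $315.8 − $339.9 = −$24.1.
Change in payoff = −$24.1 − ($0) = −$24.1.

−$24.1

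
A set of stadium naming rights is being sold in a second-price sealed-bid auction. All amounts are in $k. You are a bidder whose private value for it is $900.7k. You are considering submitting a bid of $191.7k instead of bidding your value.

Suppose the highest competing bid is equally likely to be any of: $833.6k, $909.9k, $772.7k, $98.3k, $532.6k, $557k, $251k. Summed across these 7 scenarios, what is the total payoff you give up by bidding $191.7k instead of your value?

The deviation costs you only when the competing bid falls strictly between $191.7k and $900.7k; elsewhere both bids give the same outcome.
$833.6k: truthful payoff $67.1k, deviation payoff $0k → loss $67.1k.
$909.9k: outcomes coincide → loss $0k.
$772.7k: truthful payoff $128k, deviation payoff $0k → loss $128k.
$98.3k: outcomes coincide → loss $0k.
$532.6k: truthful payoff $368.1k, deviation payoff $0k → loss $368.1k.
$557k: truthful payoff $343.7k, deviation payoff $0k → loss $343.7k.
$251k: truthful payoff $649.7k, deviation payoff $0k → loss $649.7k.
Total loss = $67.1k + $128k + $368.1k + $343.7k + $649.7k = $1556.6k.
Because the price is fixed by the runner-up's bid, deviating from your value can only change a good outcome into a bad one — never the reverse.

$1556.6k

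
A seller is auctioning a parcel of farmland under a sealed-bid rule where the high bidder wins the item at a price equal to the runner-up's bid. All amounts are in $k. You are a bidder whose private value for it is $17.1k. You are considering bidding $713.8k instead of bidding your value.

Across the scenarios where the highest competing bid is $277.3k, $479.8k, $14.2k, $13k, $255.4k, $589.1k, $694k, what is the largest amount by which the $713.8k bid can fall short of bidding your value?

$277.3k: truthful gives $0k, deviation gives −$260.2k → loss $260.2k.
$479.8k: truthful gives $0k, deviation gives −$462.7k → loss $462.7k.
$14.2k: same outcome either way → loss $0k.
$13k: same outcome either way → loss $0k.
$255.4k: truthful gives $0k, deviation gives −$238.3k → loss $238.3k.
$589.1k: truthful gives $0k, deviation gives −$572k → loss $572k.
$694k: truthful gives $0k, deviation gives −$676.9k → loss $676.9k.
Maximum loss: $676.9k.

$676.9k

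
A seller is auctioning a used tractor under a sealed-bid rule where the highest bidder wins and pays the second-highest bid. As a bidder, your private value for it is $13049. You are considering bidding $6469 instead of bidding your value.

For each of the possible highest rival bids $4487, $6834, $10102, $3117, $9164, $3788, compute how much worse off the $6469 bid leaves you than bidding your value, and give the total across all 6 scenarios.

$13047

The deviation costs you only when the competing bid falls strictly between $6469 and $13049; elsewhere both bids give the same outcome.
$4487: outcomes coincide → loss $0.
$6834: truthful payoff $6215, deviation payoff $0 → loss $6215.
$10102: truthful payoff $2947, deviation payoff $0 → loss $2947.
$3117: outcomes coincide → loss $0.
$9164: truthful payoff $3885, deviation payoff $0 → loss $3885.
$3788: outcomes coincide → loss $0.
Total loss = $6215 + $2947 + $3885 = $13047.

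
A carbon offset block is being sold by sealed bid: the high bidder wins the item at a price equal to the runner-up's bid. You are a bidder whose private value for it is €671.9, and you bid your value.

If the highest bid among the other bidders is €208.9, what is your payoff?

Your bid €671.9 exceeds the highest competing bid €208.9, so you win.
In a second-price auction the winner pays the second-highest bid, €208.9.
Payoff = value − price = €671.9 − €208.9 = €463.

€463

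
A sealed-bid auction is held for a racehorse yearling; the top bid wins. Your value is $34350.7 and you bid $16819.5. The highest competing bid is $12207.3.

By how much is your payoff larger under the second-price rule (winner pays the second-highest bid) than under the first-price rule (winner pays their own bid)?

You have the highest bid, so you win under either rule.
Second-price: pay $12207.3 → payoff $22143.4.
First-price: pay your own bid $16819.5 → payoff $17531.2.
Difference = $22143.4 − ($17531.2) = $4612.2.

$4612.2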